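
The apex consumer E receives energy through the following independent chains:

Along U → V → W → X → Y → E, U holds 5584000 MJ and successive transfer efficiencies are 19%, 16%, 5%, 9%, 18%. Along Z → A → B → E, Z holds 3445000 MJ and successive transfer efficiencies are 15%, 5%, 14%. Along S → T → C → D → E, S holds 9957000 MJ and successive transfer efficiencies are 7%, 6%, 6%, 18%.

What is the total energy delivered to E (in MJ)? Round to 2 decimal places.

4206.40 MJ

Via U: 5584000 × 0.19 × 0.16 × 0.05 × 0.09 × 0.18 = 137.500416 MJ
Via Z: 3445000 × 0.15 × 0.05 × 0.14 = 3617.25 MJ
Via S: 9957000 × 0.07 × 0.06 × 0.06 × 0.18 = 451.64952 MJ
Total at E: 137.500416 + 3617.25 + 451.64952 = 4206.399936 MJ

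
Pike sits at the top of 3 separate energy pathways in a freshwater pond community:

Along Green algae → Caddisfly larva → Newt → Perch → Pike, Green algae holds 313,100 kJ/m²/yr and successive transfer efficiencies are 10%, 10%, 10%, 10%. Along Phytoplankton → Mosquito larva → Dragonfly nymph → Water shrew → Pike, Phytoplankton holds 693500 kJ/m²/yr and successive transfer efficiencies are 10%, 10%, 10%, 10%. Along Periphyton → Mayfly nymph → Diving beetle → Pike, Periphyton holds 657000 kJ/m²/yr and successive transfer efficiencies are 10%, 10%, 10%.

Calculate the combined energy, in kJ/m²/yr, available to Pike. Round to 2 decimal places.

757.66 kJ/m²/yr

Via Green algae: 313100 × 0.1 × 0.1 × 0.1 × 0.1 = 31.31 kJ/m²/yr
Via Phytoplankton: 693500 × 0.1 × 0.1 × 0.1 × 0.1 = 69.35 kJ/m²/yr
Via Periphyton: 657000 × 0.1 × 0.1 × 0.1 = 657 kJ/m²/yr
Total at Pike: 31.31 + 69.35 + 657 = 757.66 kJ/m²/yr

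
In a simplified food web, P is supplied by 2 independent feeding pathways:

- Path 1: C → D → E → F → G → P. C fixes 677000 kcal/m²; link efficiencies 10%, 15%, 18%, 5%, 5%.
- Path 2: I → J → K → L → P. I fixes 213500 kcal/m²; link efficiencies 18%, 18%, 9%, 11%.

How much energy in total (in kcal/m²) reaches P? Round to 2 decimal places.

Path 1: 677000 × 0.1 × 0.15 × 0.18 × 0.05 × 0.05 = 4.56975 kcal/m²
Path 2: 213500 × 0.18 × 0.18 × 0.09 × 0.11 = 68.48226 kcal/m²
Total at P: 4.56975 + 68.48226 = 73.05201 kcal/m²

73.05 kcal/m²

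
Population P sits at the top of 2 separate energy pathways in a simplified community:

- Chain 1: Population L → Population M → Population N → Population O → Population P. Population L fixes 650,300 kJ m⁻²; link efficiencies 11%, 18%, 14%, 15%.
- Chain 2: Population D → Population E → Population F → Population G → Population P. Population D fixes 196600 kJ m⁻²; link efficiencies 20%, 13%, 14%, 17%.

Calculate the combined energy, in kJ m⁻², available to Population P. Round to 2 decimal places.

392.05 kJ m⁻²

Chain 1: 650300 × 0.11 × 0.18 × 0.14 × 0.15 = 270.39474 kJ m⁻²
Chain 2: 196600 × 0.2 × 0.13 × 0.14 × 0.17 = 121.65608 kJ m⁻²
Total at Population P: 270.39474 + 121.65608 = 392.05082 kJ m⁻²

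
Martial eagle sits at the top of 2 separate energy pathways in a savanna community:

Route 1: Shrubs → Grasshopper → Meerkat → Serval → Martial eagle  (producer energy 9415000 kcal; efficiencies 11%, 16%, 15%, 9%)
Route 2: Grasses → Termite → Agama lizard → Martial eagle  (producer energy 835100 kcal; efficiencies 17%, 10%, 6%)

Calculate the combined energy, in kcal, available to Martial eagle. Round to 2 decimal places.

3088.81 kcal

Route 1: 9415000 × 0.11 × 0.16 × 0.15 × 0.09 = 2237.004 kcal
Route 2: 835100 × 0.17 × 0.1 × 0.06 = 851.802 kcal
Total at Martial eagle: 2237.004 + 851.802 = 3088.806 kcal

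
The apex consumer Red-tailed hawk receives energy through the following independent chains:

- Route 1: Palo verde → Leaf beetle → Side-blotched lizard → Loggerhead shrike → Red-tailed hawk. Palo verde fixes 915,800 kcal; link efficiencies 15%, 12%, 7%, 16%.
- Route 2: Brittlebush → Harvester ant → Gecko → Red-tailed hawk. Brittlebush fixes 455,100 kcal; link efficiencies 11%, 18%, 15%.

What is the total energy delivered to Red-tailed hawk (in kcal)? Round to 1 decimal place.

1536.3 kcal

Route 1: 915800 × 0.15 × 0.12 × 0.07 × 0.16 = 184.62528 kcal
Route 2: 455100 × 0.11 × 0.18 × 0.15 = 1351.647 kcal
Total at Red-tailed hawk: 184.62528 + 1351.647 = 1536.27228 kcal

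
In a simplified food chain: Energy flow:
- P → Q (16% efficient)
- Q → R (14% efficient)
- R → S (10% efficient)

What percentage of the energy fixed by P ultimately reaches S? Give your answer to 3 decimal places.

Product of link efficiencies: 0.16 × 0.14 × 0.1 = 0.00224
As a percentage: 0.00224 × 100 = 0.224%

0.224%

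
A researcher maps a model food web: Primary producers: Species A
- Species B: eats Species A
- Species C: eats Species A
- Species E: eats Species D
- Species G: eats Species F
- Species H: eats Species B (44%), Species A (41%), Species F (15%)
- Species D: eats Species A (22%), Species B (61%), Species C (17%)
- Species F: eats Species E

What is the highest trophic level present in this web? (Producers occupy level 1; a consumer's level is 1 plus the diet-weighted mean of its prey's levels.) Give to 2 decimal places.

Species B: 1 + 1 = 2
Species C: 1 + 1 = 2
Species D: 1 + (0.22×1 + 0.61×2 + 0.17×2) = 2.78
Species E: 1 + 2.78 = 3.78
Species F: 1 + 3.78 = 4.78
Species G: 1 + 4.78 = 5.78
Species H: 1 + (0.44×2 + 0.41×1 + 0.15×4.78) = 3.007

5.78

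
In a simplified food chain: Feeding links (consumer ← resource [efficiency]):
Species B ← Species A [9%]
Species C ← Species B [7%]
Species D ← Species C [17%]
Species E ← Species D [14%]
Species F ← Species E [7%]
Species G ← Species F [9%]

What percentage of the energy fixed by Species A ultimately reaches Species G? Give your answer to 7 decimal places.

Product of link efficiencies: 0.09 × 0.07 × 0.17 × 0.14 × 0.07 × 0.09 = 0.000000944622
As a percentage: 0.000000944622 × 100 = 0.0000945%

0.0000945%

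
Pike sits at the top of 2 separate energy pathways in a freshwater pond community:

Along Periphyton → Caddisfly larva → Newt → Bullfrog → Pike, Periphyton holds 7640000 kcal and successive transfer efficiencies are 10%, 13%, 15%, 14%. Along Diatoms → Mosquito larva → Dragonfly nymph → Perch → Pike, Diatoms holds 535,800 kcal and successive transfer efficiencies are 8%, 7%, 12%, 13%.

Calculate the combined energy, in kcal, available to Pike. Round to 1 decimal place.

2132.5 kcal

Via Periphyton: 7640000 × 0.1 × 0.13 × 0.15 × 0.14 = 2085.72 kcal
Via Diatoms: 535800 × 0.08 × 0.07 × 0.12 × 0.13 = 46.807488 kcal
Total at Pike: 2085.72 + 46.807488 = 2132.527488 kcal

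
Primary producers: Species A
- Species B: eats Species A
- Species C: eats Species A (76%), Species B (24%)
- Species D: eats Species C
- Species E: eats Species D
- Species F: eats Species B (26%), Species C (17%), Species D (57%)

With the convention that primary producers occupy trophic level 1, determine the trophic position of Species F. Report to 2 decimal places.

Species B: 1 + 1 = 2
Species C: 1 + (0.76×1 + 0.24×2) = 2.24
Species D: 1 + 2.24 = 3.24
Species E: 1 + 3.24 = 4.24
Species F: 1 + (0.26×2 + 0.17×2.24 + 0.57×3.24) = 3.7476

3.75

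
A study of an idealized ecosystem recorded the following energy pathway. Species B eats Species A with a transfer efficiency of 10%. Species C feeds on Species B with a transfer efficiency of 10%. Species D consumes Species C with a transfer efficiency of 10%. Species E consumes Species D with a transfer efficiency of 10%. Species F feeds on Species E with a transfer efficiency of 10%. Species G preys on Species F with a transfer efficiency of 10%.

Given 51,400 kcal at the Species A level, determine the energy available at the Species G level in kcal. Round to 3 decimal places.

0.051 kcal

Species B: 51400 × 0.1 = 5140 kcal
Species C: 5140 × 0.1 = 514 kcal
Species D: 514 × 0.1 = 51.4 kcal
Species E: 51.4 × 0.1 = 5.14 kcal
Species F: 5.14 × 0.1 = 0.514 kcal
Species G: 0.514 × 0.1 = 0.0514 kcal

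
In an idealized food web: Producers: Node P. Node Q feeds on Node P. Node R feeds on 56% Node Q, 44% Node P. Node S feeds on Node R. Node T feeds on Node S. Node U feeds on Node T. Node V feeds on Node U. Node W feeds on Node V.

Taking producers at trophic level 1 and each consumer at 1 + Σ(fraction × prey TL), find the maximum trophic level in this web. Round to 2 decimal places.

7.56

Node Q: 1 + 1 = 2
Node R: 1 + (0.56×2 + 0.44×1) = 2.56
Node S: 1 + 2.56 = 3.56
Node T: 1 + 3.56 = 4.56
Node U: 1 + 4.56 = 5.56
Node V: 1 + 5.56 = 6.56
Node W: 1 + 6.56 = 7.56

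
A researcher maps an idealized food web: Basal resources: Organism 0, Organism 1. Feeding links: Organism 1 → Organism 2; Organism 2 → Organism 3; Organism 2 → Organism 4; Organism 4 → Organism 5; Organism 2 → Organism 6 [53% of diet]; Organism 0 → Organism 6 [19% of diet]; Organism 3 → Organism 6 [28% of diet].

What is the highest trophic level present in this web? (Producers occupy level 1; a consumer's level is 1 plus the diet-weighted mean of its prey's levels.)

Organism 2: 1 + 1 = 2
Organism 3: 1 + 2 = 3
Organism 4: 1 + 2 = 3
Organism 5: 1 + 3 = 4
Organism 6: 1 + (0.53×2 + 0.19×1 + 0.28×3) = 3.09

4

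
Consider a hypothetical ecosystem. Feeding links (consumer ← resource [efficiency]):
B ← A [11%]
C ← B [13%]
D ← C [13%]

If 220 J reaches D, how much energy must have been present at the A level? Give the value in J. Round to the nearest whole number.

118343 J

Cumulative transfer efficiency: 0.11 × 0.13 × 0.13 = 0.001859
A energy = 220 / 0.001859 = 118343 J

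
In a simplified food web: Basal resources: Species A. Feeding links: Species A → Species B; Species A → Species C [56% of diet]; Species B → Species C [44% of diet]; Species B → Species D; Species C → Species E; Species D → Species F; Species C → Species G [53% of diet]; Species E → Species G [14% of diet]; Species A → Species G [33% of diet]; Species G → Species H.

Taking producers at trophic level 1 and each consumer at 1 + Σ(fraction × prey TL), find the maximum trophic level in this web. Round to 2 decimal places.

Species B: 1 + 1 = 2
Species C: 1 + (0.56×1 + 0.44×2) = 2.44
Species D: 1 + 2 = 3
Species E: 1 + 2.44 = 3.44
Species F: 1 + 3 = 4
Species G: 1 + (0.53×2.44 + 0.14×3.44 + 0.33×1) = 3.1048
Species H: 1 + 3.1048 = 4.1048

4.10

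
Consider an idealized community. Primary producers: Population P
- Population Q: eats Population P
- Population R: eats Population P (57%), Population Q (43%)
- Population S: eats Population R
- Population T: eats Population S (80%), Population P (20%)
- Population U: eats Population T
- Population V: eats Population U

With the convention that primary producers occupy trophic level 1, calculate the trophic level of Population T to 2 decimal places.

3.94

Population Q: 1 + 1 = 2
Population R: 1 + (0.57×1 + 0.43×2) = 2.43
Population S: 1 + 2.43 = 3.43
Population T: 1 + (0.8×3.43 + 0.2×1) = 3.944
Population U: 1 + 3.944 = 4.944
Population V: 1 + 4.944 = 5.944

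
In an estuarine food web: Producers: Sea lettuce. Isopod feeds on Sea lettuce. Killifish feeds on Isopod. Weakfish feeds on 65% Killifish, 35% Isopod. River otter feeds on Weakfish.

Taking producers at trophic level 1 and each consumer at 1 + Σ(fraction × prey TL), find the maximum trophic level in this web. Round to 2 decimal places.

Isopod: 1 + 1 = 2
Killifish: 1 + 2 = 3
Weakfish: 1 + (0.65×3 + 0.35×2) = 3.65
River otter: 1 + 3.65 = 4.65

4.65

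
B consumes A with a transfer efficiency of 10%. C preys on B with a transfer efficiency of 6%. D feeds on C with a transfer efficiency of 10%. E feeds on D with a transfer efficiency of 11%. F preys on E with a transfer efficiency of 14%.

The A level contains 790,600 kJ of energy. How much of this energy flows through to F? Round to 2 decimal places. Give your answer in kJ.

B: 790600 × 0.1 = 79060 kJ
C: 79060 × 0.06 = 4743.6 kJ
D: 4743.6 × 0.1 = 474.36 kJ
E: 474.36 × 0.11 = 52.1796 kJ
F: 52.1796 × 0.14 = 7.305144 kJ

7.31 kJ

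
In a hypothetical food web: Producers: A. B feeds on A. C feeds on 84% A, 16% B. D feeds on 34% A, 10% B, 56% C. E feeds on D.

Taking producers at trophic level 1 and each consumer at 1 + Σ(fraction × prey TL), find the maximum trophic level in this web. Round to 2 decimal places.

B: 1 + 1 = 2
C: 1 + (0.84×1 + 0.16×2) = 2.16
D: 1 + (0.34×1 + 0.1×2 + 0.56×2.16) = 2.7496
E: 1 + 2.7496 = 3.7496

3.75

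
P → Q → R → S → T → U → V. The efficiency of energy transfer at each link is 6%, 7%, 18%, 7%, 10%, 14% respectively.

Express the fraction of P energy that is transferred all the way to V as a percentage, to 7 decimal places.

Product of link efficiencies: 0.06 × 0.07 × 0.18 × 0.07 × 0.1 × 0.14 = 0.00000074088
As a percentage: 0.00000074088 × 100 = 0.0000741%

0.0000741%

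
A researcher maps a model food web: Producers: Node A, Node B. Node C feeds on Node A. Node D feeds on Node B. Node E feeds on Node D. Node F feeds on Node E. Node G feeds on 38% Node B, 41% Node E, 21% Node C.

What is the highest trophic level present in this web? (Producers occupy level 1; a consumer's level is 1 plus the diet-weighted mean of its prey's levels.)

4

Node C: 1 + 1 = 2
Node D: 1 + 1 = 2
Node E: 1 + 2 = 3
Node F: 1 + 3 = 4
Node G: 1 + (0.38×1 + 0.41×3 + 0.21×2) = 3.03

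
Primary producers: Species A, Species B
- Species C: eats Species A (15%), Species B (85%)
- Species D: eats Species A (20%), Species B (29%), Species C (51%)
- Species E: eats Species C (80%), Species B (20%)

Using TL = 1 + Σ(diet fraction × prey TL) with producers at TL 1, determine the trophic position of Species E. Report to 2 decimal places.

Species C: 1 + (0.15×1 + 0.85×1) = 2
Species D: 1 + (0.2×1 + 0.29×1 + 0.51×2) = 2.51
Species E: 1 + (0.8×2 + 0.2×1) = 2.8

2.80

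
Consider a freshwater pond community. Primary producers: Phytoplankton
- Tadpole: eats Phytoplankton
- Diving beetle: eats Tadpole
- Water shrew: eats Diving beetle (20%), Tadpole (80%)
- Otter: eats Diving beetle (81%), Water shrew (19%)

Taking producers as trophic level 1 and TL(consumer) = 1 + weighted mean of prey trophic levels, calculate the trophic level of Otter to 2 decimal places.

Tadpole: 1 + 1 = 2
Diving beetle: 1 + 2 = 3
Water shrew: 1 + (0.2×3 + 0.8×2) = 3.2
Otter: 1 + (0.81×3 + 0.19×3.2) = 4.038

4.04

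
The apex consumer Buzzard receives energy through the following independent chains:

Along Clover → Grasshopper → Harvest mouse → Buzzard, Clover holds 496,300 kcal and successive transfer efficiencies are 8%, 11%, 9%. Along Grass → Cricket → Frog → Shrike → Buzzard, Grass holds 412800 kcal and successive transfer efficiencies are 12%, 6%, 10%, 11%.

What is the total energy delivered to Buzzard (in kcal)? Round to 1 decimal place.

425.8 kcal

Via Clover: 496300 × 0.08 × 0.11 × 0.09 = 393.0696 kcal
Via Grass: 412800 × 0.12 × 0.06 × 0.1 × 0.11 = 32.69376 kcal
Total at Buzzard: 393.0696 + 32.69376 = 425.76336 kcal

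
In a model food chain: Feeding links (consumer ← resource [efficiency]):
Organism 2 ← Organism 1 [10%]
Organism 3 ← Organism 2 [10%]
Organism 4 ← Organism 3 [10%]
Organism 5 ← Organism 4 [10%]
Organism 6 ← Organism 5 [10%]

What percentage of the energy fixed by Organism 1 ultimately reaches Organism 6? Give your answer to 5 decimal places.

Product of link efficiencies: 0.1 × 0.1 × 0.1 × 0.1 × 0.1 = 0.00001
As a percentage: 0.00001 × 100 = 0.00100%

0.00100%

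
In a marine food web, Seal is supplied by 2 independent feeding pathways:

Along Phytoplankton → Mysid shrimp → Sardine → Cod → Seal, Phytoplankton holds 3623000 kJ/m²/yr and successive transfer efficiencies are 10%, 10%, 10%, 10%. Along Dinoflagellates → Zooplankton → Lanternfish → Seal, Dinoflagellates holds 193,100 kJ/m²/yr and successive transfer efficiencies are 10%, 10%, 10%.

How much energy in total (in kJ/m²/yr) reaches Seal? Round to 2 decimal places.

Via Phytoplankton: 3623000 × 0.1 × 0.1 × 0.1 × 0.1 = 362.3 kJ/m²/yr
Via Dinoflagellates: 193100 × 0.1 × 0.1 × 0.1 = 193.1 kJ/m²/yr
Total at Seal: 362.3 + 193.1 = 555.4 kJ/m²/yr

555.40 kJ/m²/yr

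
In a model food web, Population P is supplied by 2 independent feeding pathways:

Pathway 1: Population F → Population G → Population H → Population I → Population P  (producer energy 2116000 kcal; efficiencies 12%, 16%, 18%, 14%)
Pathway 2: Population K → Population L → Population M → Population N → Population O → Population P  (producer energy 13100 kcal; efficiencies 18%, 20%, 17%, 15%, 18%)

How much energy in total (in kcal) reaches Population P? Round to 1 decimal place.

1026.0 kcal

Pathway 1: 2116000 × 0.12 × 0.16 × 0.18 × 0.14 = 1023.80544 kcal
Pathway 2: 13100 × 0.18 × 0.2 × 0.17 × 0.15 × 0.18 = 2.164644 kcal
Total at Population P: 1023.80544 + 2.164644 = 1025.970084 kcal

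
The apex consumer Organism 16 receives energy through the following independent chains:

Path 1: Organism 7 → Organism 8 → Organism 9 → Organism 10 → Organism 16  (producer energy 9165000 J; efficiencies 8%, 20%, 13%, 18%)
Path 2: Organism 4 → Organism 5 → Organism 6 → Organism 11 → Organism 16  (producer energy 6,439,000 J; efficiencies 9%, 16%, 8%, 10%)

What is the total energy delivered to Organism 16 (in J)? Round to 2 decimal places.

4173.15 J

Path 1: 9165000 × 0.08 × 0.2 × 0.13 × 0.18 = 3431.376 J
Path 2: 6439000 × 0.09 × 0.16 × 0.08 × 0.1 = 741.7728 J
Total at Organism 16: 3431.376 + 741.7728 = 4173.1488 J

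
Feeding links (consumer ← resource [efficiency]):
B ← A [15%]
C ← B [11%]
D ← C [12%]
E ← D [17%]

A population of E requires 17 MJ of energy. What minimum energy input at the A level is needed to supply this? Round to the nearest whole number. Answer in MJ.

50505 MJ

Cumulative transfer efficiency: 0.15 × 0.11 × 0.12 × 0.17 = 0.0003366
A energy = 17 / 0.0003366 = 50505 MJ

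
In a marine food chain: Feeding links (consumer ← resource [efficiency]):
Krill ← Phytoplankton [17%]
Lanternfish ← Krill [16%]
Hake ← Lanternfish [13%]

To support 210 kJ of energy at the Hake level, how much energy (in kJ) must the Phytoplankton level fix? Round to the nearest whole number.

Cumulative transfer efficiency: 0.17 × 0.16 × 0.13 = 0.003536
Phytoplankton energy = 210 / 0.003536 = 59389 kJ

59389 kJ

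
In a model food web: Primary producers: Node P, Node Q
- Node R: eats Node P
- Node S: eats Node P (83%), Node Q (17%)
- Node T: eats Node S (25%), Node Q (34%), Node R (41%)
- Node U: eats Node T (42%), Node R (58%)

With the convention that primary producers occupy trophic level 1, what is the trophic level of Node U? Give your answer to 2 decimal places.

3.28

Node R: 1 + 1 = 2
Node S: 1 + (0.83×1 + 0.17×1) = 2
Node T: 1 + (0.25×2 + 0.34×1 + 0.41×2) = 2.66
Node U: 1 + (0.42×2.66 + 0.58×2) = 3.2772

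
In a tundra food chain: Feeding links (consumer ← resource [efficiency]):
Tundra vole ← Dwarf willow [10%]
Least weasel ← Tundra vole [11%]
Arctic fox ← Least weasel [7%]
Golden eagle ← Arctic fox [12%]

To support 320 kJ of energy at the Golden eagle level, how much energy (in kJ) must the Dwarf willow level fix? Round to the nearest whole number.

Cumulative transfer efficiency: 0.1 × 0.11 × 0.07 × 0.12 = 0.0000924
Dwarf willow energy = 320 / 0.0000924 = 3463203 kJ

3463203 kJ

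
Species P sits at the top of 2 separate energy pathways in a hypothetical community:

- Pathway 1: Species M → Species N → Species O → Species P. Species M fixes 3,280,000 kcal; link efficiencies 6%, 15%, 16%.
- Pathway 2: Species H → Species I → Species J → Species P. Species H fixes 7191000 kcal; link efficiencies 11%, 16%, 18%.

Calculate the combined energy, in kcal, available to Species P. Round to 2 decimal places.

Pathway 1: 3280000 × 0.06 × 0.15 × 0.16 = 4723.2 kcal
Pathway 2: 7191000 × 0.11 × 0.16 × 0.18 = 22781.088 kcal
Total at Species P: 4723.2 + 22781.088 = 27504.288 kcal

27504.29 kcal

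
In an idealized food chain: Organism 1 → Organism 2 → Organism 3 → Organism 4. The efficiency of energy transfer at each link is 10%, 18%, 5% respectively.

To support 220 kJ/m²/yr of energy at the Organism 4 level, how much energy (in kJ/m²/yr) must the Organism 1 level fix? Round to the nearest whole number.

Cumulative transfer efficiency: 0.1 × 0.18 × 0.05 = 0.0009
Organism 1 energy = 220 / 0.0009 = 244444 kJ/m²/yr

244444 kJ/m²/yr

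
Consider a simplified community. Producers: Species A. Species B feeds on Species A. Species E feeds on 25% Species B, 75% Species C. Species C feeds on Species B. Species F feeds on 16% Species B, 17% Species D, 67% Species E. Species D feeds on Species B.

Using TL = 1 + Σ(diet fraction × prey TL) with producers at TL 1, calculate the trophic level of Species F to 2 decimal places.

Species B: 1 + 1 = 2
Species C: 1 + 2 = 3
Species D: 1 + 2 = 3
Species E: 1 + (0.25×2 + 0.75×3) = 3.75
Species F: 1 + (0.16×2 + 0.17×3 + 0.67×3.75) = 4.3425

4.34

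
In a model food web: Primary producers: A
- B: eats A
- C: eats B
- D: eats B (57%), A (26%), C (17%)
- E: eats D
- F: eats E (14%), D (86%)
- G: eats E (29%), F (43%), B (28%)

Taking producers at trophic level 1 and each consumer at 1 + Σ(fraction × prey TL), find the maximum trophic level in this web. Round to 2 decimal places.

4.44

B: 1 + 1 = 2
C: 1 + 2 = 3
D: 1 + (0.57×2 + 0.26×1 + 0.17×3) = 2.91
E: 1 + 2.91 = 3.91
F: 1 + (0.14×3.91 + 0.86×2.91) = 4.05
G: 1 + (0.29×3.91 + 0.43×4.05 + 0.28×2) = 4.4354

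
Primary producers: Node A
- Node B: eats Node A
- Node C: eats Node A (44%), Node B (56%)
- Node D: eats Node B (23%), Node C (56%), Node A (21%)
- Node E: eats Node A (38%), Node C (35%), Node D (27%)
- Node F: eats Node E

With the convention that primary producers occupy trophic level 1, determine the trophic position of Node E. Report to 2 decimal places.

Node B: 1 + 1 = 2
Node C: 1 + (0.44×1 + 0.56×2) = 2.56
Node D: 1 + (0.23×2 + 0.56×2.56 + 0.21×1) = 3.1036
Node E: 1 + (0.38×1 + 0.35×2.56 + 0.27×3.1036) = 3.113972
Node F: 1 + 3.113972 = 4.113972

3.11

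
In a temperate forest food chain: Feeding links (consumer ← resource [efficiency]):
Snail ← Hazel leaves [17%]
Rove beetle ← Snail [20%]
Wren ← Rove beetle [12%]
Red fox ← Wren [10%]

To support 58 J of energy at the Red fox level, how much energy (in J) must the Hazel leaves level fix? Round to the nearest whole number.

Cumulative transfer efficiency: 0.17 × 0.2 × 0.12 × 0.1 = 0.000408
Hazel leaves energy = 58 / 0.000408 = 142157 J

142157 J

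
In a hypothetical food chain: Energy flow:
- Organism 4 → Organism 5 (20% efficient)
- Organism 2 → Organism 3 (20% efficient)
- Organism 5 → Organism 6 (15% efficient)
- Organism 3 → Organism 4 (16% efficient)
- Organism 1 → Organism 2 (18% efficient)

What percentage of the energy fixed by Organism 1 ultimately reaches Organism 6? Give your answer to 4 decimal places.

Product of link efficiencies: 0.18 × 0.2 × 0.16 × 0.2 × 0.15 = 0.0001728
As a percentage: 0.0001728 × 100 = 0.0173%

0.0173%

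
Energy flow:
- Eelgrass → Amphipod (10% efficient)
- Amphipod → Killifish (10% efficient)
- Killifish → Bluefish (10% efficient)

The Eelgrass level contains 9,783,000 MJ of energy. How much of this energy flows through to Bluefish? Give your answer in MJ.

Amphipod: 9783000 × 0.1 = 978300 MJ
Killifish: 978300 × 0.1 = 97830 MJ
Bluefish: 97830 × 0.1 = 9783 MJ

9783 MJ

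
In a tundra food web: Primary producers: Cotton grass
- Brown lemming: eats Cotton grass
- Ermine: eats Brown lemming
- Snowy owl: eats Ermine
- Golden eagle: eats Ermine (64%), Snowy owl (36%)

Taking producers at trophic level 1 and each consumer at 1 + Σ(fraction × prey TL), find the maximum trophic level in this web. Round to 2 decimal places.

4.36

Brown lemming: 1 + 1 = 2
Ermine: 1 + 2 = 3
Snowy owl: 1 + 3 = 4
Golden eagle: 1 + (0.64×3 + 0.36×4) = 4.36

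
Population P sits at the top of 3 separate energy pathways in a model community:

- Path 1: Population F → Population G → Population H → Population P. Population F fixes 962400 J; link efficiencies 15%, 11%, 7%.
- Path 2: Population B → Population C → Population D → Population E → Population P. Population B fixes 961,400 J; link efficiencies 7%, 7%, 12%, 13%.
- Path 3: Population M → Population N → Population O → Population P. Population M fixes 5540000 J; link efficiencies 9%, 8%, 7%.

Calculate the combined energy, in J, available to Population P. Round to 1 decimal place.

Path 1: 962400 × 0.15 × 0.11 × 0.07 = 1111.572 J
Path 2: 961400 × 0.07 × 0.07 × 0.12 × 0.13 = 73.489416 J
Path 3: 5540000 × 0.09 × 0.08 × 0.07 = 2792.16 J
Total at Population P: 1111.572 + 73.489416 + 2792.16 = 3977.221416 J

3977.2 J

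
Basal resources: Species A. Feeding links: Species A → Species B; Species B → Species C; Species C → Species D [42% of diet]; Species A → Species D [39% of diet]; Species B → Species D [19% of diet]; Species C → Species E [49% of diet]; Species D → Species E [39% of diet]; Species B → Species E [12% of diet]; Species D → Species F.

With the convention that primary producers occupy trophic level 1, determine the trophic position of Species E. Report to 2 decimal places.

Species B: 1 + 1 = 2
Species C: 1 + 2 = 3
Species D: 1 + (0.42×3 + 0.39×1 + 0.19×2) = 3.03
Species E: 1 + (0.49×3 + 0.39×3.03 + 0.12×2) = 3.8917
Species F: 1 + 3.03 = 4.03

3.89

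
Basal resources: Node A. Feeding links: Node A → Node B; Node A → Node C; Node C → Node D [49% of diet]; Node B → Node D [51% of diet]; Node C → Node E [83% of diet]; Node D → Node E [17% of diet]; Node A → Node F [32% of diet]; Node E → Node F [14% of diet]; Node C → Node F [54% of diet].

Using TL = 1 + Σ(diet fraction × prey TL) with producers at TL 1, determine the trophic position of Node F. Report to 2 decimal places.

2.84

Node B: 1 + 1 = 2
Node C: 1 + 1 = 2
Node D: 1 + (0.49×2 + 0.51×2) = 3
Node E: 1 + (0.83×2 + 0.17×3) = 3.17
Node F: 1 + (0.32×1 + 0.14×3.17 + 0.54×2) = 2.8438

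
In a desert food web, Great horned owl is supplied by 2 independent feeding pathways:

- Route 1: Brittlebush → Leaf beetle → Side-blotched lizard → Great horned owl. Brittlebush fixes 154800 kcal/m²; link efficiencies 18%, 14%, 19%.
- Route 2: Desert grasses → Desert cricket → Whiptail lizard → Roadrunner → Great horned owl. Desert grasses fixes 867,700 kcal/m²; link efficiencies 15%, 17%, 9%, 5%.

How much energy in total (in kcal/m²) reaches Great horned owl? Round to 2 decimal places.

840.75 kcal/m²

Route 1: 154800 × 0.18 × 0.14 × 0.19 = 741.1824 kcal/m²
Route 2: 867700 × 0.15 × 0.17 × 0.09 × 0.05 = 99.568575 kcal/m²
Total at Great horned owl: 741.1824 + 99.568575 = 840.750975 kcal/m²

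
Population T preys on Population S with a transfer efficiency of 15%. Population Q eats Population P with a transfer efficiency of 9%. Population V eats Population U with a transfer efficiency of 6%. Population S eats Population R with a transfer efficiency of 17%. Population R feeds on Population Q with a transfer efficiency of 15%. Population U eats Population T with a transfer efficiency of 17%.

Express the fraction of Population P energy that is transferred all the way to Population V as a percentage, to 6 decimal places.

Product of link efficiencies: 0.09 × 0.15 × 0.17 × 0.15 × 0.17 × 0.06 = 0.00000351135
As a percentage: 0.00000351135 × 100 = 0.000351%

0.000351%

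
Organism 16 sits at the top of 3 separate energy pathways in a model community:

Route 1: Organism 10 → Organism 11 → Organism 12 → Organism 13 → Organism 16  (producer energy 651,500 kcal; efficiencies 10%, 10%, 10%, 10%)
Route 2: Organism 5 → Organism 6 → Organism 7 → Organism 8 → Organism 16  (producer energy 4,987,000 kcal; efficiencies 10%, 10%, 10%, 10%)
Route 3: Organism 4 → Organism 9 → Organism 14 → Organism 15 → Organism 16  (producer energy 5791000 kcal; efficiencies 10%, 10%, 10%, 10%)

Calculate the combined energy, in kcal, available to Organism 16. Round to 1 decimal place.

Route 1: 651500 × 0.1 × 0.1 × 0.1 × 0.1 = 65.15 kcal
Route 2: 4987000 × 0.1 × 0.1 × 0.1 × 0.1 = 498.7 kcal
Route 3: 5791000 × 0.1 × 0.1 × 0.1 × 0.1 = 579.1 kcal
Total at Organism 16: 65.15 + 498.7 + 579.1 = 1142.95 kcal

1143.0 kcal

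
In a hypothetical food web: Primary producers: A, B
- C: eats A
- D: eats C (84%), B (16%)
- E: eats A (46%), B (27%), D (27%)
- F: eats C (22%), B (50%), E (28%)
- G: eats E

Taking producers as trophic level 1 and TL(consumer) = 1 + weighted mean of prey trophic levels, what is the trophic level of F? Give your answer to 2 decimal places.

2.64

C: 1 + 1 = 2
D: 1 + (0.84×2 + 0.16×1) = 2.84
E: 1 + (0.46×1 + 0.27×1 + 0.27×2.84) = 2.4968
F: 1 + (0.22×2 + 0.5×1 + 0.28×2.4968) = 2.639104
G: 1 + 2.4968 = 3.4968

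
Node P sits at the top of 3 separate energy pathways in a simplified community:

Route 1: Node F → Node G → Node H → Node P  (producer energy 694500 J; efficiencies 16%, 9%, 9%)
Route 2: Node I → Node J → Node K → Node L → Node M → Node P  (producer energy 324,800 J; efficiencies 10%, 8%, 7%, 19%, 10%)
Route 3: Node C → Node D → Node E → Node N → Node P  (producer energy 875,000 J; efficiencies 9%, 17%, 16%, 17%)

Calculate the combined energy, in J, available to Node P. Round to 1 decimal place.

1267.7 J

Route 1: 694500 × 0.16 × 0.09 × 0.09 = 900.072 J
Route 2: 324800 × 0.1 × 0.08 × 0.07 × 0.19 × 0.1 = 3.455872 J
Route 3: 875000 × 0.09 × 0.17 × 0.16 × 0.17 = 364.14 J
Total at Node P: 900.072 + 3.455872 + 364.14 = 1267.667872 J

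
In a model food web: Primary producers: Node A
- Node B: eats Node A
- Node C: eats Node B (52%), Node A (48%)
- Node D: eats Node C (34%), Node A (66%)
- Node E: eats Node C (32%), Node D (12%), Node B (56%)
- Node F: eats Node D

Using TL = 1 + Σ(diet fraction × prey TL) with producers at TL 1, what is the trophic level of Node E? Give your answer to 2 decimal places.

3.23

Node B: 1 + 1 = 2
Node C: 1 + (0.52×2 + 0.48×1) = 2.52
Node D: 1 + (0.34×2.52 + 0.66×1) = 2.5168
Node E: 1 + (0.32×2.52 + 0.12×2.5168 + 0.56×2) = 3.228416
Node F: 1 + 2.5168 = 3.5168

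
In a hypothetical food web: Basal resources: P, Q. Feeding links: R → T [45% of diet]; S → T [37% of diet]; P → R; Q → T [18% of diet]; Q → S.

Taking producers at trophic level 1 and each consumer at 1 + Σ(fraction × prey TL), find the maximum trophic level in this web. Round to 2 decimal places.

2.82

R: 1 + 1 = 2
S: 1 + 1 = 2
T: 1 + (0.45×2 + 0.18×1 + 0.37×2) = 2.82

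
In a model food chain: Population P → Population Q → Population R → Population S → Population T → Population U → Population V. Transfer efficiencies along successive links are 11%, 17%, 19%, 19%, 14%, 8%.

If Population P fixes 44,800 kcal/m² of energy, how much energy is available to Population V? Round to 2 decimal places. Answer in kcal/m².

Population Q: 44800 × 0.11 = 4928 kcal/m²
Population R: 4928 × 0.17 = 837.76 kcal/m²
Population S: 837.76 × 0.19 = 159.1744 kcal/m²
Population T: 159.1744 × 0.19 = 30.243136 kcal/m²
Population U: 30.243136 × 0.14 = 4.23403904 kcal/m²
Population V: 4.23403904 × 0.08 = 0.3387231232 kcal/m²

0.34 kcal/m²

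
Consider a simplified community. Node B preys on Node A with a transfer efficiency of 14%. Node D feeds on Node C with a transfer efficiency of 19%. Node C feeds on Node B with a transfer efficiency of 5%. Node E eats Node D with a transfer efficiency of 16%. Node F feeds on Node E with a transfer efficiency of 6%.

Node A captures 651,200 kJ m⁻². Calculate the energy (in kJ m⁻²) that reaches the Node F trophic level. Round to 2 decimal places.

Node B: 651200 × 0.14 = 91168 kJ m⁻²
Node C: 91168 × 0.05 = 4558.4 kJ m⁻²
Node D: 4558.4 × 0.19 = 866.096 kJ m⁻²
Node E: 866.096 × 0.16 = 138.57536 kJ m⁻²
Node F: 138.57536 × 0.06 = 8.3145216 kJ m⁻²

8.31 kJ m⁻²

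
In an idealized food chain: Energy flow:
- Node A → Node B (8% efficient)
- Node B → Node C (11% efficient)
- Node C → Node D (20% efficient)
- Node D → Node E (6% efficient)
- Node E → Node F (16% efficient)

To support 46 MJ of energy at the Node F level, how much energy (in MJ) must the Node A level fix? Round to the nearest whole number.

Cumulative transfer efficiency: 0.08 × 0.11 × 0.2 × 0.06 × 0.16 = 0.000016896
Node A energy = 46 / 0.000016896 = 2722538 MJ

2722538 MJ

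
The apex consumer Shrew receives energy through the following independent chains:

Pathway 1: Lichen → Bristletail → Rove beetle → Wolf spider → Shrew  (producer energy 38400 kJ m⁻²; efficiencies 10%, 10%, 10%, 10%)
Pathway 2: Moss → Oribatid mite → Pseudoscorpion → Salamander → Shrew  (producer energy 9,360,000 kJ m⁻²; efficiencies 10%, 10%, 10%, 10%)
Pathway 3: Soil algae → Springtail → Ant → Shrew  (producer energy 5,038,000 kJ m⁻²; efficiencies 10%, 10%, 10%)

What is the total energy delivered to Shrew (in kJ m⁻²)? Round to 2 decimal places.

Pathway 1: 38400 × 0.1 × 0.1 × 0.1 × 0.1 = 3.84 kJ m⁻²
Pathway 2: 9360000 × 0.1 × 0.1 × 0.1 × 0.1 = 936 kJ m⁻²
Pathway 3: 5038000 × 0.1 × 0.1 × 0.1 = 5038 kJ m⁻²
Total at Shrew: 3.84 + 936 + 5038 = 5977.84 kJ m⁻²

5977.84 kJ m⁻²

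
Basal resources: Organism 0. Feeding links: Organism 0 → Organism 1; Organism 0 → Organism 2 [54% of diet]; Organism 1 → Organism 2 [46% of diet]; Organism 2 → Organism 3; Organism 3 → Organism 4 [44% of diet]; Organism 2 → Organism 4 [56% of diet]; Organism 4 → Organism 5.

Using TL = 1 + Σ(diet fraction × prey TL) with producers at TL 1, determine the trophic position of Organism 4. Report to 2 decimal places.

Organism 1: 1 + 1 = 2
Organism 2: 1 + (0.54×1 + 0.46×2) = 2.46
Organism 3: 1 + 2.46 = 3.46
Organism 4: 1 + (0.44×3.46 + 0.56×2.46) = 3.9
Organism 5: 1 + 3.9 = 4.9

3.90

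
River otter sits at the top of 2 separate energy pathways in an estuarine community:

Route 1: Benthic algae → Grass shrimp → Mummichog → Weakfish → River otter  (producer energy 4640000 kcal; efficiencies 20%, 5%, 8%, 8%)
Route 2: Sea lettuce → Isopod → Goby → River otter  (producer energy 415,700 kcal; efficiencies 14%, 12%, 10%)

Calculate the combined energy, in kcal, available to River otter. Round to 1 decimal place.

Route 1: 4640000 × 0.2 × 0.05 × 0.08 × 0.08 = 296.96 kcal
Route 2: 415700 × 0.14 × 0.12 × 0.1 = 698.376 kcal
Total at River otter: 296.96 + 698.376 = 995.336 kcal

995.3 kcal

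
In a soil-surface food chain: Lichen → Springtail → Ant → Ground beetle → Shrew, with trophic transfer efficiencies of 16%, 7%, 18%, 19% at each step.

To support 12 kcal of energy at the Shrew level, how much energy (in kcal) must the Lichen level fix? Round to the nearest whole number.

31328 kcal

Cumulative transfer efficiency: 0.16 × 0.07 × 0.18 × 0.19 = 0.00038304
Lichen energy = 12 / 0.00038304 = 31328 kcal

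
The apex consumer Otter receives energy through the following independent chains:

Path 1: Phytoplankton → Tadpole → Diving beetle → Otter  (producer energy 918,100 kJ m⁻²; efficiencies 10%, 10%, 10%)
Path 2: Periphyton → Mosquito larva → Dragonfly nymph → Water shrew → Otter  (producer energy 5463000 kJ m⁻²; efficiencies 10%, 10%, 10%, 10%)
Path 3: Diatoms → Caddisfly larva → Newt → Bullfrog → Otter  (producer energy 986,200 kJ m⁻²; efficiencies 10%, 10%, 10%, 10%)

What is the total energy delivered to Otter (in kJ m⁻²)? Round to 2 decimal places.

Path 1: 918100 × 0.1 × 0.1 × 0.1 = 918.1 kJ m⁻²
Path 2: 5463000 × 0.1 × 0.1 × 0.1 × 0.1 = 546.3 kJ m⁻²
Path 3: 986200 × 0.1 × 0.1 × 0.1 × 0.1 = 98.62 kJ m⁻²
Total at Otter: 918.1 + 546.3 + 98.62 = 1563.02 kJ m⁻²

1563.02 kJ m⁻²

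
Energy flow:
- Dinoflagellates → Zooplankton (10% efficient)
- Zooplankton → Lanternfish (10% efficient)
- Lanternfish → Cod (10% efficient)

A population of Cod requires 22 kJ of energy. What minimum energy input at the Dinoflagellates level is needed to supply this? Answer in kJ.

22000 kJ

Cumulative transfer efficiency: 0.1 × 0.1 × 0.1 = 0.001
Dinoflagellates energy = 22 / 0.001 = 22000 kJ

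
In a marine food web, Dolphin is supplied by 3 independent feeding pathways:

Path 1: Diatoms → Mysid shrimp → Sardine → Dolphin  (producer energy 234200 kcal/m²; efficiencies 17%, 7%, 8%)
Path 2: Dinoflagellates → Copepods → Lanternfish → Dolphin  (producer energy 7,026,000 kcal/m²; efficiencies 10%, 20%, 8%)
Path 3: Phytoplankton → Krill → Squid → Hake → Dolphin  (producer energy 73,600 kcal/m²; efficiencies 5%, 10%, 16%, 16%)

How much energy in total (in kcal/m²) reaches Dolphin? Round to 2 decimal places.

Path 1: 234200 × 0.17 × 0.07 × 0.08 = 222.9584 kcal/m²
Path 2: 7026000 × 0.1 × 0.2 × 0.08 = 11241.6 kcal/m²
Path 3: 73600 × 0.05 × 0.1 × 0.16 × 0.16 = 9.4208 kcal/m²
Total at Dolphin: 222.9584 + 11241.6 + 9.4208 = 11473.9792 kcal/m²

11473.98 kcal/m²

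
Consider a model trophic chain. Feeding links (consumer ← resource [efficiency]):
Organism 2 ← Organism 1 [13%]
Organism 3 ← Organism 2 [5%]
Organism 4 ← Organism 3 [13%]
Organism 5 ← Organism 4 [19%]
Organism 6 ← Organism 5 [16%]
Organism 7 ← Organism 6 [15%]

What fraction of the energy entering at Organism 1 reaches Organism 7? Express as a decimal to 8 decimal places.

0.00000385

Product of link efficiencies: 0.13 × 0.05 × 0.13 × 0.19 × 0.16 × 0.15 = 0.0000038532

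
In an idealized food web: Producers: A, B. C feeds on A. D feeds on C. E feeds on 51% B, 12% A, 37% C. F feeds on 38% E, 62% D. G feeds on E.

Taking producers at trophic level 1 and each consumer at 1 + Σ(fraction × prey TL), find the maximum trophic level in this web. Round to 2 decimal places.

3.76

C: 1 + 1 = 2
D: 1 + 2 = 3
E: 1 + (0.51×1 + 0.12×1 + 0.37×2) = 2.37
F: 1 + (0.38×2.37 + 0.62×3) = 3.7606
G: 1 + 2.37 = 3.37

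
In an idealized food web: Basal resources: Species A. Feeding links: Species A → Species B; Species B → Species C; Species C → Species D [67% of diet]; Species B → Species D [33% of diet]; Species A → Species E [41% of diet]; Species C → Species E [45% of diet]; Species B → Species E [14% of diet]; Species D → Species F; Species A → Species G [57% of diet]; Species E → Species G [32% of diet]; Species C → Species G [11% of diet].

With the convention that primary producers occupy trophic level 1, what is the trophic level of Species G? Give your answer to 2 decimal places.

Species B: 1 + 1 = 2
Species C: 1 + 2 = 3
Species D: 1 + (0.67×3 + 0.33×2) = 3.67
Species E: 1 + (0.41×1 + 0.45×3 + 0.14×2) = 3.04
Species F: 1 + 3.67 = 4.67
Species G: 1 + (0.57×1 + 0.32×3.04 + 0.11×3) = 2.8728

2.87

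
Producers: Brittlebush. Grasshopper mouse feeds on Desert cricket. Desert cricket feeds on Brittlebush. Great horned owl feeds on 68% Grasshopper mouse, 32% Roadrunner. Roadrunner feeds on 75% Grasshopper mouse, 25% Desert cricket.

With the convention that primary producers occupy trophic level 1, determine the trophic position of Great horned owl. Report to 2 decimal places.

4.24

Desert cricket: 1 + 1 = 2
Grasshopper mouse: 1 + 2 = 3
Roadrunner: 1 + (0.75×3 + 0.25×2) = 3.75
Great horned owl: 1 + (0.68×3 + 0.32×3.75) = 4.24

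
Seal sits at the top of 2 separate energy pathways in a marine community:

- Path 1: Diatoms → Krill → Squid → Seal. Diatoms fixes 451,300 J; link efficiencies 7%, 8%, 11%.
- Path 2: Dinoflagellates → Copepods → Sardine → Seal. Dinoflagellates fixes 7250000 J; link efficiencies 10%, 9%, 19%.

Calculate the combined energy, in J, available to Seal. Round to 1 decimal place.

12675.5 J

Path 1: 451300 × 0.07 × 0.08 × 0.11 = 278.0008 J
Path 2: 7250000 × 0.1 × 0.09 × 0.19 = 12397.5 J
Total at Seal: 278.0008 + 12397.5 = 12675.5008 J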